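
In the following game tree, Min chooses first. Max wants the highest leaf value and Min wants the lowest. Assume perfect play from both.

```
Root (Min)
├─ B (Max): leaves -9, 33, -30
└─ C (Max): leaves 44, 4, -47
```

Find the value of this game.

33

B (Max): max(-9, 33, -30) = 33
C (Max): max(44, 4, -47) = 44
Root (Min): min(33, 44) = 33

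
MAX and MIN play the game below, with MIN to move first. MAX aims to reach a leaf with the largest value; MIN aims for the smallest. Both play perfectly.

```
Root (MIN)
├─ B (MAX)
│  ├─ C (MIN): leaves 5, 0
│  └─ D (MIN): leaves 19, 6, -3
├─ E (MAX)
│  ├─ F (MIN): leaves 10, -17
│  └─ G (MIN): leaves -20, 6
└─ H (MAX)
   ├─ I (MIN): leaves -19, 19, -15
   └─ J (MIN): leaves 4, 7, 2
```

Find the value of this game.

C (MIN): min(5, 0) = 0
D (MIN): min(19, 6, -3) = -3
B (MAX): max(0, -3) = 0
F (MIN): min(10, -17) = -17
G (MIN): min(-20, 6) = -20
E (MAX): max(-17, -20) = -17
I (MIN): min(-19, 19, -15) = -19
J (MIN): min(4, 7, 2) = 2
H (MAX): max(-19, 2) = 2
Root (MIN): min(0, -17, 2) = -17

-17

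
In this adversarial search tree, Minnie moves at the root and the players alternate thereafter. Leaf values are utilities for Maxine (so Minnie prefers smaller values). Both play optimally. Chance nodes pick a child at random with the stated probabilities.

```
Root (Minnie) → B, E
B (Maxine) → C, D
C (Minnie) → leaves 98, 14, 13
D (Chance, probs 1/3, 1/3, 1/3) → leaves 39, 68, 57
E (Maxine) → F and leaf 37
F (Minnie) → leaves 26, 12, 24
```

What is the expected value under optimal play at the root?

37

C (Minnie): min(98, 14, 13) = 13
D (Chance): 1/3·39 + 1/3·68 + 1/3·57 = 54.67
B (Maxine): max(13, 54.67) = 54.67
F (Minnie): min(26, 12, 24) = 12
E (Maxine): max(12, 37) = 37
Root (Minnie): min(54.67, 37) = 37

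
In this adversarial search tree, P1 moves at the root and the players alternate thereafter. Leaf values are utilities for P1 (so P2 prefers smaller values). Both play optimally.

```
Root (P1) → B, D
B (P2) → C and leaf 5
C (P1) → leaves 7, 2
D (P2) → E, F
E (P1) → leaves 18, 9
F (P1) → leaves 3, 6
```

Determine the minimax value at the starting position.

6

C (P1): max(7, 2) = 7
B (P2): min(7, 5) = 5
E (P1): max(18, 9) = 18
F (P1): max(3, 6) = 6
D (P2): min(18, 6) = 6
Root (P1): max(5, 6) = 6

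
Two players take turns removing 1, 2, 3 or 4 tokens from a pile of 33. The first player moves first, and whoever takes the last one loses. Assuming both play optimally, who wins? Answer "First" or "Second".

First

Compute winning (W) and losing (L) positions by backward induction:
i:   0  1  2  3  4  5  6  7  8  9 10 11 12 13 14 15 16 17 18 19 20 21 22 23 24 25 26 27 28 29 30 31 32 33
     W  L  W  W  W  W  L  W  W  W  W  L  W  W  W  W  L  W  W  W  W  L  W  W  W  W  L  W  W  W  W  L  W  W
Position 33 is W, so the first player wins.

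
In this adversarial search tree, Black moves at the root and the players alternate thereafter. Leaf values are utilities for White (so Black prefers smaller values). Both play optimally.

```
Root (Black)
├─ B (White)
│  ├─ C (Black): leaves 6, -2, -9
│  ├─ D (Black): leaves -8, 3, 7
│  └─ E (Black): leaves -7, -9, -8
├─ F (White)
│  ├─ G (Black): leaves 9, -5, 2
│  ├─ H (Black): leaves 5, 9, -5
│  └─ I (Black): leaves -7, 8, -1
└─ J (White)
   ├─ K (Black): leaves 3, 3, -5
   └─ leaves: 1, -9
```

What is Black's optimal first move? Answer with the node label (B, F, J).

C (Black): min(6, -2, -9) = -9
D (Black): min(-8, 3, 7) = -8
E (Black): min(-7, -9, -8) = -9
B (White): max(-9, -8, -9) = -8
G (Black): min(9, -5, 2) = -5
H (Black): min(5, 9, -5) = -5
I (Black): min(-7, 8, -1) = -7
F (White): max(-5, -5, -7) = -5
K (Black): min(3, 3, -5) = -5
J (White): max(-5, 1, -9) = 1
Root (Black): min(-8, -5, 1) = -8
Black picks the child with the lowest value: B (value -8).

B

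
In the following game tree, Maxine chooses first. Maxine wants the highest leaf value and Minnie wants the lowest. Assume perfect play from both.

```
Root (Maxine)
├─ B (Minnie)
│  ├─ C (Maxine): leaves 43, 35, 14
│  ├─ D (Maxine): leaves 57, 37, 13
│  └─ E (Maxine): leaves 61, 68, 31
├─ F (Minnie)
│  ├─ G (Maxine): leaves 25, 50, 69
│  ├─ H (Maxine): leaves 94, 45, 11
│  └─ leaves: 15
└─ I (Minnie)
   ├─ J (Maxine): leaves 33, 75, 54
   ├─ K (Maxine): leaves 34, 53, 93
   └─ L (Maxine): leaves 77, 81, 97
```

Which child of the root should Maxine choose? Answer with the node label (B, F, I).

I

C (Maxine): max(43, 35, 14) = 43
D (Maxine): max(57, 37, 13) = 57
E (Maxine): max(61, 68, 31) = 68
B (Minnie): min(43, 57, 68) = 43
G (Maxine): max(25, 50, 69) = 69
H (Maxine): max(94, 45, 11) = 94
F (Minnie): min(69, 94, 15) = 15
J (Maxine): max(33, 75, 54) = 75
K (Maxine): max(34, 53, 93) = 93
L (Maxine): max(77, 81, 97) = 97
I (Minnie): min(75, 93, 97) = 75
Root (Maxine): max(43, 15, 75) = 75
Maxine picks the child with the highest value: I (value 75).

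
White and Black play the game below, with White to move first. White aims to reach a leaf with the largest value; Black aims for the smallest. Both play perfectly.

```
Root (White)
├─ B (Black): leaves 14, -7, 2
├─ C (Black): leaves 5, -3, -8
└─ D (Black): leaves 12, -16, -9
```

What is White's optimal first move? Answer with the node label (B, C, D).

B (Black): min(14, -7, 2) = -7
C (Black): min(5, -3, -8) = -8
D (Black): min(12, -16, -9) = -16
Root (White): max(-7, -8, -16) = -7
White picks the child with the highest value: B (value -7).

B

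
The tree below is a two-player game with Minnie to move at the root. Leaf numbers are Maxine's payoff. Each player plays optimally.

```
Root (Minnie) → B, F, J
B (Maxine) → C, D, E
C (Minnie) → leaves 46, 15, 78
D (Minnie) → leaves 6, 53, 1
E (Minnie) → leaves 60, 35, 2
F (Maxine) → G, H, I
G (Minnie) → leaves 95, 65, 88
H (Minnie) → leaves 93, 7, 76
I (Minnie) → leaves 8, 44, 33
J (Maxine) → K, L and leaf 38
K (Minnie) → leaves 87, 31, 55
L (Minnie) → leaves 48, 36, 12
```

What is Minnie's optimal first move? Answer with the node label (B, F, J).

B

C (Minnie): min(46, 15, 78) = 15
D (Minnie): min(6, 53, 1) = 1
E (Minnie): min(60, 35, 2) = 2
B (Maxine): max(15, 1, 2) = 15
G (Minnie): min(95, 65, 88) = 65
H (Minnie): min(93, 7, 76) = 7
I (Minnie): min(8, 44, 33) = 8
F (Maxine): max(65, 7, 8) = 65
K (Minnie): min(87, 31, 55) = 31
L (Minnie): min(48, 36, 12) = 12
J (Maxine): max(31, 12, 38) = 38
Root (Minnie): min(15, 65, 38) = 15
Minnie picks the child with the lowest value: B (value 15).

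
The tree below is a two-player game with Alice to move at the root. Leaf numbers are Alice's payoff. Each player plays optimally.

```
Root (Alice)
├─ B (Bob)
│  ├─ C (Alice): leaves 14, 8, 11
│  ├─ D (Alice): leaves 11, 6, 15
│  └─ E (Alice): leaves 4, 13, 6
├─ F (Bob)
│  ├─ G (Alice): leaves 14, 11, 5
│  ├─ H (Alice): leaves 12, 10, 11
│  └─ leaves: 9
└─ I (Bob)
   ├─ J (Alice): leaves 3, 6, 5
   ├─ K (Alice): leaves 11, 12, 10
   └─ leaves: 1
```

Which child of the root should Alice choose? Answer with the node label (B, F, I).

C (Alice): max(14, 8, 11) = 14
D (Alice): max(11, 6, 15) = 15
E (Alice): max(4, 13, 6) = 13
B (Bob): min(14, 15, 13) = 13
G (Alice): max(14, 11, 5) = 14
H (Alice): max(12, 10, 11) = 12
F (Bob): min(14, 12, 9) = 9
J (Alice): max(3, 6, 5) = 6
K (Alice): max(11, 12, 10) = 12
I (Bob): min(6, 12, 1) = 1
Root (Alice): max(13, 9, 1) = 13
Alice picks the child with the highest value: B (value 13).

B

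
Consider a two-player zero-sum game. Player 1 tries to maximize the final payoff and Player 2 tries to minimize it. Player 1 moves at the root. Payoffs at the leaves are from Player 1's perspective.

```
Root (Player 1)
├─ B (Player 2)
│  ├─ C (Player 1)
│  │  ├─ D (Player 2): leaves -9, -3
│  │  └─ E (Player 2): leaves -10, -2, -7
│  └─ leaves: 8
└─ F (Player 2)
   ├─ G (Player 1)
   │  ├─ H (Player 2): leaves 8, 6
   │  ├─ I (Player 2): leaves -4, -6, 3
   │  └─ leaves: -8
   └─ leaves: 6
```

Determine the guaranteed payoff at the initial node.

D (Player 2): min(-9, -3) = -9
E (Player 2): min(-10, -2, -7) = -10
C (Player 1): max(-9, -10) = -9
B (Player 2): min(-9, 8) = -9
H (Player 2): min(8, 6) = 6
I (Player 2): min(-4, -6, 3) = -6
G (Player 1): max(6, -6, -8) = 6
F (Player 2): min(6, 6) = 6
Root (Player 1): max(-9, 6) = 6

6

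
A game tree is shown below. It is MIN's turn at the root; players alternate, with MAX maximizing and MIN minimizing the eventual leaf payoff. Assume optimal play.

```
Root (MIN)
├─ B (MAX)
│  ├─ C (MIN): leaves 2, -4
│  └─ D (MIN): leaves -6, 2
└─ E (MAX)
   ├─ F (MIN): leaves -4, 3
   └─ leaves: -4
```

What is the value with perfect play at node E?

-4

F: min(-4, 3) = -4
E: max(-4, -4) = -4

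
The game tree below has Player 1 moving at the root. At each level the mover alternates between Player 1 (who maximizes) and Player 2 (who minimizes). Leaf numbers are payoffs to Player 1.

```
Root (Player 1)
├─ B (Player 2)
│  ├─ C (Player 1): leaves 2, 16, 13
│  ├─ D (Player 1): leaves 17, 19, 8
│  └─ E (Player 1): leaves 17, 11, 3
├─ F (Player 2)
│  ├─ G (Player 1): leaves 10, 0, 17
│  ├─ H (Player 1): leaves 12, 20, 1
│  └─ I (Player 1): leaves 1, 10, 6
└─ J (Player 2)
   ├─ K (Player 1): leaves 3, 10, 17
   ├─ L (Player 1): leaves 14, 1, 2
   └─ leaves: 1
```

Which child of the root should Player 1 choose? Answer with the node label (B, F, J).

C (Player 1): max(2, 16, 13) = 16
D (Player 1): max(17, 19, 8) = 19
E (Player 1): max(17, 11, 3) = 17
B (Player 2): min(16, 19, 17) = 16
G (Player 1): max(10, 0, 17) = 17
H (Player 1): max(12, 20, 1) = 20
I (Player 1): max(1, 10, 6) = 10
F (Player 2): min(17, 20, 10) = 10
K (Player 1): max(3, 10, 17) = 17
L (Player 1): max(14, 1, 2) = 14
J (Player 2): min(17, 14, 1) = 1
Root (Player 1): max(16, 10, 1) = 16
Player 1 picks the child with the highest value: B (value 16).

B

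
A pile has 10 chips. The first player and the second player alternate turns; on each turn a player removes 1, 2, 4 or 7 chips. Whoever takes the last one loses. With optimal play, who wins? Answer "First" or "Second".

Positions where the player to move wins (W) vs loses (L):
i:   0  1  2  3  4  5  6  7  8  9 10
     W  L  W  W  L  W  W  L  W  W  L
Position 10 is L, so the second player wins.

Second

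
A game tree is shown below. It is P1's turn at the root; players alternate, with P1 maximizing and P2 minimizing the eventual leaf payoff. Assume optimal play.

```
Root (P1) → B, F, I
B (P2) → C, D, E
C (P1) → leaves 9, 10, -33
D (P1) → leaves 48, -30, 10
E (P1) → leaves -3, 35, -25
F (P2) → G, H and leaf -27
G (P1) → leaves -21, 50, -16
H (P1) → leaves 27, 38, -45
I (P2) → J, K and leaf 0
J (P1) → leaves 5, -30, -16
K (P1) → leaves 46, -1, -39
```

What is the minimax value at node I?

0

J: max(5, -30, -16) = 5
K: max(46, -1, -39) = 46
I: min(5, 46, 0) = 0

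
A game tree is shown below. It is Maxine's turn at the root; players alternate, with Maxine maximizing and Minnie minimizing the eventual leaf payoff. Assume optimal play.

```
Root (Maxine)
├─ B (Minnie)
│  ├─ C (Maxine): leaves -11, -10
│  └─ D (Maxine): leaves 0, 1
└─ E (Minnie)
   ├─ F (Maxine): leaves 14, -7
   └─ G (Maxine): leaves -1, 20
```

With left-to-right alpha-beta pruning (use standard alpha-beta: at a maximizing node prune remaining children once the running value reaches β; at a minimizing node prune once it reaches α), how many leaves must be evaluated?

C [α=-∞,β=+∞]: v=-10
D [α=-∞,β=-10]: v=0 after child 1 ≥ β → β-cutoff, skip 1
B [α=-∞,β=+∞]: v=-10
F [α=-10,β=+∞]: v=14
G [α=-10,β=14]: v=20
E [α=-10,β=+∞]: v=14
Root [α=-∞,β=+∞]: v=14
Leaves evaluated: 7 of 8.

7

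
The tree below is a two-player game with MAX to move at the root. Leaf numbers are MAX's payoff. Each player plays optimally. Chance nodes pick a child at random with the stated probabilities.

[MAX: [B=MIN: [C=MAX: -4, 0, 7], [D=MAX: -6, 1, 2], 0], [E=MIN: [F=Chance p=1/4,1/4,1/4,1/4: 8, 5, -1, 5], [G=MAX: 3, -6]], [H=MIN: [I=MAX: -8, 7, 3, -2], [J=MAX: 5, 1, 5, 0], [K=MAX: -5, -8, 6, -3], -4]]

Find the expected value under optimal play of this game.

3

C (MAX): max(-4, 0, 7) = 7
D (MAX): max(-6, 1, 2) = 2
B (MIN): min(7, 2, 0) = 0
F (Chance): 1/4·8 + 1/4·5 + 1/4·-1 + 1/4·5 = 4.25
G (MAX): max(3, -6) = 3
E (MIN): min(4.25, 3) = 3
I (MAX): max(-8, 7, 3, -2) = 7
J (MAX): max(5, 1, 5, 0) = 5
K (MAX): max(-5, -8, 6, -3) = 6
H (MIN): min(7, 5, 6, -4) = -4
Root (MAX): max(0, 3, -4) = 3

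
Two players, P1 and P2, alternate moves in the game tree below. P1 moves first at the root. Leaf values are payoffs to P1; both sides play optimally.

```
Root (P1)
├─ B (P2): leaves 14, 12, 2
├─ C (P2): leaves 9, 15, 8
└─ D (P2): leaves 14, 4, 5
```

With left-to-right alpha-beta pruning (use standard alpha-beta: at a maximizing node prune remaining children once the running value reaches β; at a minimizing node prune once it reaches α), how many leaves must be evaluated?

8

B [α=-∞,β=+∞]: v=2
C [α=2,β=+∞]: v=8
D [α=8,β=+∞]: v=4 after child 2 ≤ α → α-cutoff, skip 1
Root [α=-∞,β=+∞]: v=8
Leaves evaluated: 8 of 9.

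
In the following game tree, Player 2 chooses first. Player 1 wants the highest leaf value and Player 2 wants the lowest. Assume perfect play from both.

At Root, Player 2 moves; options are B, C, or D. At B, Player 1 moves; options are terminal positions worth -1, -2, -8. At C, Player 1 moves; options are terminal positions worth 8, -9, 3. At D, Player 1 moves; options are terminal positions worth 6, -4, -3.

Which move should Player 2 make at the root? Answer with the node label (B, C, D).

B

B (Player 1): max(-1, -2, -8) = -1
C (Player 1): max(8, -9, 3) = 8
D (Player 1): max(6, -4, -3) = 6
Root (Player 2): min(-1, 8, 6) = -1
Player 2 picks the child with the lowest value: B (value -1).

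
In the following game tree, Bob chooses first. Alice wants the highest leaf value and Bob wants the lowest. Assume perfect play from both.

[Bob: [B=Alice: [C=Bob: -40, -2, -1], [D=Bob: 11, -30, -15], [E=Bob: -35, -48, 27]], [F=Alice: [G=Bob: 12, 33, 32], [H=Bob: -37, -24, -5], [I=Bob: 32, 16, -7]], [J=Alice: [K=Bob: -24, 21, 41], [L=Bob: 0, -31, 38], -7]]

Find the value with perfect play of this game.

-30

C (Bob): min(-40, -2, -1) = -40
D (Bob): min(11, -30, -15) = -30
E (Bob): min(-35, -48, 27) = -48
B (Alice): max(-40, -30, -48) = -30
G (Bob): min(12, 33, 32) = 12
H (Bob): min(-37, -24, -5) = -37
I (Bob): min(32, 16, -7) = -7
F (Alice): max(12, -37, -7) = 12
K (Bob): min(-24, 21, 41) = -24
L (Bob): min(0, -31, 38) = -31
J (Alice): max(-24, -31, -7) = -7
Root (Bob): min(-30, 12, -7) = -30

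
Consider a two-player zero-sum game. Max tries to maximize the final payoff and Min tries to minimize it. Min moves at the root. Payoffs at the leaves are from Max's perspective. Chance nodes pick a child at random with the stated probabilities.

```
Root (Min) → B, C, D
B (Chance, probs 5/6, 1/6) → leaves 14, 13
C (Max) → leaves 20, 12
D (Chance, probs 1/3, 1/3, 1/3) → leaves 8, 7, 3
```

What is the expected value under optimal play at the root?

B (Chance): 5/6·14 + 1/6·13 = 13.83
C (Max): max(20, 12) = 20
D (Chance): 1/3·8 + 1/3·7 + 1/3·3 = 6
Root (Min): min(13.83, 20, 6) = 6

6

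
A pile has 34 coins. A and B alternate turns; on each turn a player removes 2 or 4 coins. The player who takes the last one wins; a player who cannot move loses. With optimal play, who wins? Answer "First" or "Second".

Compute winning (W) and losing (L) positions by backward induction:
i:   0  1  2  3  4  5  6  7  8  9 10 11 12 13 14 15 16 17 18 19 20 21 22 23 24 25 26 27 28 29 30 31 32 33 34
     L  L  W  W  W  W  L  L  W  W  W  W  L  L  W  W  W  W  L  L  W  W  W  W  L  L  W  W  W  W  L  L  W  W  W
Position 34 is W, so the first player wins.

First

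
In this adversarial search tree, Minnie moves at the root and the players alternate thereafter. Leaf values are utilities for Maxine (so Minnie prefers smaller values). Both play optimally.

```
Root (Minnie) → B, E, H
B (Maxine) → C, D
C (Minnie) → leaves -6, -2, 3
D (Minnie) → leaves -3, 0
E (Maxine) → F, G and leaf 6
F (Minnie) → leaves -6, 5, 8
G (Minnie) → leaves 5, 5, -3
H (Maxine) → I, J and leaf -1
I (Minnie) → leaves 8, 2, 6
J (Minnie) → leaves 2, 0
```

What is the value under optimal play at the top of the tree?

-3

C (Minnie): min(-6, -2, 3) = -6
D (Minnie): min(-3, 0) = -3
B (Maxine): max(-6, -3) = -3
F (Minnie): min(-6, 5, 8) = -6
G (Minnie): min(5, 5, -3) = -3
E (Maxine): max(-6, -3, 6) = 6
I (Minnie): min(8, 2, 6) = 2
J (Minnie): min(2, 0) = 0
H (Maxine): max(2, 0, -1) = 2
Root (Minnie): min(-3, 6, 2) = -3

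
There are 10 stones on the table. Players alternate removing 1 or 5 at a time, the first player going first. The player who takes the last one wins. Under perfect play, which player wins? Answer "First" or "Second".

Second

W/L table (W = player to move can force a win):
i:   0  1  2  3  4  5  6  7  8  9 10
     L  W  L  W  L  W  L  W  L  W  L
Position 10 is L, so the second player wins.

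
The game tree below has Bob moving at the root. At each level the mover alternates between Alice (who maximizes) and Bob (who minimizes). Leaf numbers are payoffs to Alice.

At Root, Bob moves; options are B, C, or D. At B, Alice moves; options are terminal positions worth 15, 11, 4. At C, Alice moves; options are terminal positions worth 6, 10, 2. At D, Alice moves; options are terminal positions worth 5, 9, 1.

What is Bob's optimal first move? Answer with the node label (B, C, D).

D

B (Alice): max(15, 11, 4) = 15
C (Alice): max(6, 10, 2) = 10
D (Alice): max(5, 9, 1) = 9
Root (Bob): min(15, 10, 9) = 9
Bob picks the child with the lowest value: D (value 9).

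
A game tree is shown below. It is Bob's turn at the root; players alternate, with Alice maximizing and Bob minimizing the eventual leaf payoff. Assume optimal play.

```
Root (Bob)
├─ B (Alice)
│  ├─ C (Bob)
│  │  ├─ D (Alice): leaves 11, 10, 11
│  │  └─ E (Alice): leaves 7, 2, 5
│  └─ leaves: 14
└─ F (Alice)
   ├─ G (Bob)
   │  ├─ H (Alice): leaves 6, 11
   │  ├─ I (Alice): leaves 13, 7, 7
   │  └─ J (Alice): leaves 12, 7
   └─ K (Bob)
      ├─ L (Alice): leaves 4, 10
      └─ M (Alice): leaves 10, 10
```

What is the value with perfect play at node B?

14

D: max(11, 10, 11) = 11
E: max(7, 2, 5) = 7
C: min(11, 7) = 7
B: max(7, 14) = 14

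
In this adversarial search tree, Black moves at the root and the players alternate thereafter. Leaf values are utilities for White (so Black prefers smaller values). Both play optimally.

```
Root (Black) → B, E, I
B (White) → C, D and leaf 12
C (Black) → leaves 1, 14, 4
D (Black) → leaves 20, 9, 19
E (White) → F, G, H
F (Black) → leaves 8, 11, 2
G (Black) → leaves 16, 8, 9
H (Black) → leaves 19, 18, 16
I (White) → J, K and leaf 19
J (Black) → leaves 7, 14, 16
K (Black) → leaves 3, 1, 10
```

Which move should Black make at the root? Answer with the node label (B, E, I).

C (Black): min(1, 14, 4) = 1
D (Black): min(20, 9, 19) = 9
B (White): max(1, 9, 12) = 12
F (Black): min(8, 11, 2) = 2
G (Black): min(16, 8, 9) = 8
H (Black): min(19, 18, 16) = 16
E (White): max(2, 8, 16) = 16
J (Black): min(7, 14, 16) = 7
K (Black): min(3, 1, 10) = 1
I (White): max(7, 1, 19) = 19
Root (Black): min(12, 16, 19) = 12
Black picks the child with the lowest value: B (value 12).

B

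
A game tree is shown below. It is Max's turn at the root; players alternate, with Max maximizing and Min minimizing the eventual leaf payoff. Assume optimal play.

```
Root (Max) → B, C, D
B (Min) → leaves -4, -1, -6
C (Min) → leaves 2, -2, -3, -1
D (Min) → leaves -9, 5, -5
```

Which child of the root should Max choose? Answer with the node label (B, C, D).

B (Min): min(-4, -1, -6) = -6
C (Min): min(2, -2, -3, -1) = -3
D (Min): min(-9, 5, -5) = -9
Root (Max): max(-6, -3, -9) = -3
Max picks the child with the highest value: C (value -3).

C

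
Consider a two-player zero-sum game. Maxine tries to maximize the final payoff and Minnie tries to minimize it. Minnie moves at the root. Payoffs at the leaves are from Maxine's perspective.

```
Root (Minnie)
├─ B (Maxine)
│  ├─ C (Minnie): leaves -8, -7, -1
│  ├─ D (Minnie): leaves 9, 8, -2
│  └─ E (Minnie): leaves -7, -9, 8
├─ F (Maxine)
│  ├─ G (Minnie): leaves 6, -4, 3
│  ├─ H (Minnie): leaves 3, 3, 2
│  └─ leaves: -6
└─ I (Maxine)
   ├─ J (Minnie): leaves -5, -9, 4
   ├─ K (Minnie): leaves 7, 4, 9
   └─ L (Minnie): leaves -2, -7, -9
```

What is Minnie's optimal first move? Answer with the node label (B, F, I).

B

C (Minnie): min(-8, -7, -1) = -8
D (Minnie): min(9, 8, -2) = -2
E (Minnie): min(-7, -9, 8) = -9
B (Maxine): max(-8, -2, -9) = -2
G (Minnie): min(6, -4, 3) = -4
H (Minnie): min(3, 3, 2) = 2
F (Maxine): max(-4, 2, -6) = 2
J (Minnie): min(-5, -9, 4) = -9
K (Minnie): min(7, 4, 9) = 4
L (Minnie): min(-2, -7, -9) = -9
I (Maxine): max(-9, 4, -9) = 4
Root (Minnie): min(-2, 2, 4) = -2
Minnie picks the child with the lowest value: B (value -2).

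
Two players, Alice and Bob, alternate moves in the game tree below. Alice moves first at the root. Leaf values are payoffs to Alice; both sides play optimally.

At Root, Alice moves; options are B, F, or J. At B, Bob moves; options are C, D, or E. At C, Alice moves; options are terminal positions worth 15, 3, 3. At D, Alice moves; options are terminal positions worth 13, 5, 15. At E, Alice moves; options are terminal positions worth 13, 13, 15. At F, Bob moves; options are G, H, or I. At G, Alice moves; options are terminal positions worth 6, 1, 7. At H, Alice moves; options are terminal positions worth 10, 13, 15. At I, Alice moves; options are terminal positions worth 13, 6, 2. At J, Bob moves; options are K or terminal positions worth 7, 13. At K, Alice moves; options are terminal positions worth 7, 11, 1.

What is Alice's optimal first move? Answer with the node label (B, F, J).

C (Alice): max(15, 3, 3) = 15
D (Alice): max(13, 5, 15) = 15
E (Alice): max(13, 13, 15) = 15
B (Bob): min(15, 15, 15) = 15
G (Alice): max(6, 1, 7) = 7
H (Alice): max(10, 13, 15) = 15
I (Alice): max(13, 6, 2) = 13
F (Bob): min(7, 15, 13) = 7
K (Alice): max(7, 11, 1) = 11
J (Bob): min(11, 7, 13) = 7
Root (Alice): max(15, 7, 7) = 15
Alice picks the child with the highest value: B (value 15).

B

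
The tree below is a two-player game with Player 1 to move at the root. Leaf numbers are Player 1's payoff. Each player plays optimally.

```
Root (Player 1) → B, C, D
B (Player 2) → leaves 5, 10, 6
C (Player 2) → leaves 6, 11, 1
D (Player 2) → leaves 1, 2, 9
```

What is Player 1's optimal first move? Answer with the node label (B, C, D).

B (Player 2): min(5, 10, 6) = 5
C (Player 2): min(6, 11, 1) = 1
D (Player 2): min(1, 2, 9) = 1
Root (Player 1): max(5, 1, 1) = 5
Player 1 picks the child with the highest value: B (value 5).

B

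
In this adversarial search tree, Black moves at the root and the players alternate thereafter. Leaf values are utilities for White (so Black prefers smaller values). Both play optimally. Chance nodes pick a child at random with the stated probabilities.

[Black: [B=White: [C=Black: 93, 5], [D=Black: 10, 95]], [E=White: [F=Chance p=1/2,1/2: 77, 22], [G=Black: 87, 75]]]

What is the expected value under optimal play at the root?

10

C (Black): min(93, 5) = 5
D (Black): min(10, 95) = 10
B (White): max(5, 10) = 10
F (Chance): 1/2·77 + 1/2·22 = 49.5
G (Black): min(87, 75) = 75
E (White): max(49.5, 75) = 75
Root (Black): min(10, 75) = 10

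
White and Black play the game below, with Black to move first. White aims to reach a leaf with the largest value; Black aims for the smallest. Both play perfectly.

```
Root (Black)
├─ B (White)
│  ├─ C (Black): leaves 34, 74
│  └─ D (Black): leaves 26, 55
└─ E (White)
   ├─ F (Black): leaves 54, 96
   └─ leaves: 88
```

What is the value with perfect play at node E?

F: min(54, 96) = 54
E: max(54, 88) = 88

88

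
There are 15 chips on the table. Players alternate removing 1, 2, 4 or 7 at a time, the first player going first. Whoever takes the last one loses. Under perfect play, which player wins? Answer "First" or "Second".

i:   0  1  2  3  4  5  6  7  8  9 10 11 12 13 14 15
     W  L  W  W  L  W  W  L  W  W  L  W  W  L  W  W
Position 15 is W, so the first player wins.

First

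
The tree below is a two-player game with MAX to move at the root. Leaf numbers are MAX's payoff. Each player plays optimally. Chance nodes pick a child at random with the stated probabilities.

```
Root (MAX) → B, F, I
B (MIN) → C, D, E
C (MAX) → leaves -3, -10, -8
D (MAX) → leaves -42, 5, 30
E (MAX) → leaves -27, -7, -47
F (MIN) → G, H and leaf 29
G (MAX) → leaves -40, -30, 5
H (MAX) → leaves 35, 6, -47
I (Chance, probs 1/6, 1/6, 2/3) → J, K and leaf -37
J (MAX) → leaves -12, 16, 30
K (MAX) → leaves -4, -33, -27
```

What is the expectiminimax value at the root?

5

C (MAX): max(-3, -10, -8) = -3
D (MAX): max(-42, 5, 30) = 30
E (MAX): max(-27, -7, -47) = -7
B (MIN): min(-3, 30, -7) = -7
G (MAX): max(-40, -30, 5) = 5
H (MAX): max(35, 6, -47) = 35
F (MIN): min(5, 35, 29) = 5
J (MAX): max(-12, 16, 30) = 30
K (MAX): max(-4, -33, -27) = -4
I (Chance): 1/6·30 + 1/6·-4 + 2/3·-37 = -20.33
Root (MAX): max(-7, 5, -20.33) = 5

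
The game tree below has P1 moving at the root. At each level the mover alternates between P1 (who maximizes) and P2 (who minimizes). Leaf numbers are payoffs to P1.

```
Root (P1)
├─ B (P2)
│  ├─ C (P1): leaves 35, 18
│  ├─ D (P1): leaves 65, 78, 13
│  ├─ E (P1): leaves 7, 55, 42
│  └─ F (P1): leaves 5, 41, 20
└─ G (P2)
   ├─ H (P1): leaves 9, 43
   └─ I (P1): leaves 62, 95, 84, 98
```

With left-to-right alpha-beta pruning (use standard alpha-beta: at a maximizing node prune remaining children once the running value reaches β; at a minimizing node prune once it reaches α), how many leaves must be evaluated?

10

C [α=-∞,β=+∞]: v=35
D [α=-∞,β=35]: v=65 after child 1 ≥ β → β-cutoff, skip 2
E [α=-∞,β=35]: v=55 after child 2 ≥ β → β-cutoff, skip 1
F [α=-∞,β=35]: v=41 after child 2 ≥ β → β-cutoff, skip 1
B [α=-∞,β=+∞]: v=35
H [α=35,β=+∞]: v=43
I [α=35,β=43]: v=62 after child 1 ≥ β → β-cutoff, skip 3
G [α=35,β=+∞]: v=43
Root [α=-∞,β=+∞]: v=43
Leaves evaluated: 10 of 17.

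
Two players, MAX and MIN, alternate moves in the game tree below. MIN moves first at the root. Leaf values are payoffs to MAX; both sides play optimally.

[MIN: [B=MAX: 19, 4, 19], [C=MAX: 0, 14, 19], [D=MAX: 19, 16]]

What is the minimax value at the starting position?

19

B (MAX): max(19, 4, 19) = 19
C (MAX): max(0, 14, 19) = 19
D (MAX): max(19, 16) = 19
Root (MIN): min(19, 19, 19) = 19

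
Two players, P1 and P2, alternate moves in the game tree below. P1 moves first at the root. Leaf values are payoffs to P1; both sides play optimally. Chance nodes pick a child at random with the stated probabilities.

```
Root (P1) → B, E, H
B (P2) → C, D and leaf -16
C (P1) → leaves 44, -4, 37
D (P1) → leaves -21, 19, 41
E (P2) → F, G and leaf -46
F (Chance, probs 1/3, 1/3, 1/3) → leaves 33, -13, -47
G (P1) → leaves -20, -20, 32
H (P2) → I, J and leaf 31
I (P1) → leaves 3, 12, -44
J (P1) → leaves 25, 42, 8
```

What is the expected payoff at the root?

C (P1): max(44, -4, 37) = 44
D (P1): max(-21, 19, 41) = 41
B (P2): min(44, 41, -16) = -16
F (Chance): 1/3·33 + 1/3·-13 + 1/3·-47 = -9
G (P1): max(-20, -20, 32) = 32
E (P2): min(-9, 32, -46) = -46
I (P1): max(3, 12, -44) = 12
J (P1): max(25, 42, 8) = 42
H (P2): min(12, 42, 31) = 12
Root (P1): max(-16, -46, 12) = 12

12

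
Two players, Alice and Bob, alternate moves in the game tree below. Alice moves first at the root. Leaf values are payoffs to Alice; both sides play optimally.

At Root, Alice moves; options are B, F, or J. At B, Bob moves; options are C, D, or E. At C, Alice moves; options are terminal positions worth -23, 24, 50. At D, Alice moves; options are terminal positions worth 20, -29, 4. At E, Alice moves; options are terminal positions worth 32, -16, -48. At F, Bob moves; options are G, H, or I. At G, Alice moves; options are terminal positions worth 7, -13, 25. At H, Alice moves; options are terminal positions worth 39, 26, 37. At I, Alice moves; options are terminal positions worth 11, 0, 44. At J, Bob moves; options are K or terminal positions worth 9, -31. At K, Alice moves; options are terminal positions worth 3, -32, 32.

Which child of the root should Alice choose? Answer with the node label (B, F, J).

F

C (Alice): max(-23, 24, 50) = 50
D (Alice): max(20, -29, 4) = 20
E (Alice): max(32, -16, -48) = 32
B (Bob): min(50, 20, 32) = 20
G (Alice): max(7, -13, 25) = 25
H (Alice): max(39, 26, 37) = 39
I (Alice): max(11, 0, 44) = 44
F (Bob): min(25, 39, 44) = 25
K (Alice): max(3, -32, 32) = 32
J (Bob): min(32, 9, -31) = -31
Root (Alice): max(20, 25, -31) = 25
Alice picks the child with the highest value: F (value 25).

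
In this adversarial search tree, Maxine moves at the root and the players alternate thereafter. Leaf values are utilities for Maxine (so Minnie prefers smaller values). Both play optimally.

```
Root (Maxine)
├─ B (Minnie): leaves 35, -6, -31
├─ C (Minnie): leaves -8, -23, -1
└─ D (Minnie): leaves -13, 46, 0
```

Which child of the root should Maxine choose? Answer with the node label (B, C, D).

B (Minnie): min(35, -6, -31) = -31
C (Minnie): min(-8, -23, -1) = -23
D (Minnie): min(-13, 46, 0) = -13
Root (Maxine): max(-31, -23, -13) = -13
Maxine picks the child with the highest value: D (value -13).

D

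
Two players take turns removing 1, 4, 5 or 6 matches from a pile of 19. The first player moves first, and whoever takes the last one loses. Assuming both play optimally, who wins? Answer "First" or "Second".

i:   0  1  2  3  4  5  6  7  8  9 10 11 12 13 14 15 16 17 18 19
     W  L  W  L  W  W  W  W  W  W  L  W  L  W  W  W  W  W  W  L
Position 19 is L, so the second player wins.

Second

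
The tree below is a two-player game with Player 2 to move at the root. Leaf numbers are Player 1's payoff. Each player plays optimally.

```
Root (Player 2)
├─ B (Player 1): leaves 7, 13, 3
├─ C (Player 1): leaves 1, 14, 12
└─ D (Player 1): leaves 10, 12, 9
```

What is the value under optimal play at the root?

B (Player 1): max(7, 13, 3) = 13
C (Player 1): max(1, 14, 12) = 14
D (Player 1): max(10, 12, 9) = 12
Root (Player 2): min(13, 14, 12) = 12

12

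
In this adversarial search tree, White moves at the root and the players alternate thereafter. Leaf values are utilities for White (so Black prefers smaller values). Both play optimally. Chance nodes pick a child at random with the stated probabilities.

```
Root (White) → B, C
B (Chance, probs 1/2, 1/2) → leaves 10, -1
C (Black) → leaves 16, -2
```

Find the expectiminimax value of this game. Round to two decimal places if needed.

B (Chance): 1/2·10 + 1/2·-1 = 4.5
C (Black): min(16, -2) = -2
Root (White): max(4.5, -2) = 4.5

4.5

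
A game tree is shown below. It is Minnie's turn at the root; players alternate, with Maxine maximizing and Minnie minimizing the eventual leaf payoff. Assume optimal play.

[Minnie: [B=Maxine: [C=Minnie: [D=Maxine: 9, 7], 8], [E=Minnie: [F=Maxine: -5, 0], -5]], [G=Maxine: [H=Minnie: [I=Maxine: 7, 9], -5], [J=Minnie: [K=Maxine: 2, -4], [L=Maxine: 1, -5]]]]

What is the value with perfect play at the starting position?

D (Maxine): max(9, 7) = 9
C (Minnie): min(9, 8) = 8
F (Maxine): max(-5, 0) = 0
E (Minnie): min(0, -5) = -5
B (Maxine): max(8, -5) = 8
I (Maxine): max(7, 9) = 9
H (Minnie): min(9, -5) = -5
K (Maxine): max(2, -4) = 2
L (Maxine): max(1, -5) = 1
J (Minnie): min(2, 1) = 1
G (Maxine): max(-5, 1) = 1
Root (Minnie): min(8, 1) = 1

1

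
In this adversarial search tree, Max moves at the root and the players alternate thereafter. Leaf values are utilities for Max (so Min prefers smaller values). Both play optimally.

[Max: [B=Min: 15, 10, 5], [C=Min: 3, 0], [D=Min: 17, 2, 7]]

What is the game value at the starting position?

5

B (Min): min(15, 10, 5) = 5
C (Min): min(3, 0) = 0
D (Min): min(17, 2, 7) = 2
Root (Max): max(5, 0, 2) = 5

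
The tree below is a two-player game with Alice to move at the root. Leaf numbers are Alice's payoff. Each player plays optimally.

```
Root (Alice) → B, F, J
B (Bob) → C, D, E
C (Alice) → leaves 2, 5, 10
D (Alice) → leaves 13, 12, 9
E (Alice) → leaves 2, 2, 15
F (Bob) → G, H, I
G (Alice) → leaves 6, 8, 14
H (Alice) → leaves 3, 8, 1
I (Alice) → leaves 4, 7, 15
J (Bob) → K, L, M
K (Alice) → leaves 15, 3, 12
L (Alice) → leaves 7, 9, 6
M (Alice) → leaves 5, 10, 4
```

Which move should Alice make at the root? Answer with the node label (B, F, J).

C (Alice): max(2, 5, 10) = 10
D (Alice): max(13, 12, 9) = 13
E (Alice): max(2, 2, 15) = 15
B (Bob): min(10, 13, 15) = 10
G (Alice): max(6, 8, 14) = 14
H (Alice): max(3, 8, 1) = 8
I (Alice): max(4, 7, 15) = 15
F (Bob): min(14, 8, 15) = 8
K (Alice): max(15, 3, 12) = 15
L (Alice): max(7, 9, 6) = 9
M (Alice): max(5, 10, 4) = 10
J (Bob): min(15, 9, 10) = 9
Root (Alice): max(10, 8, 9) = 10
Alice picks the child with the highest value: B (value 10).

B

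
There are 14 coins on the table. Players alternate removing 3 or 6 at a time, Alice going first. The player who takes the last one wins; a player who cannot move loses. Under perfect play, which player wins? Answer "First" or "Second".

W/L table (W = player to move can force a win):
i:   0  1  2  3  4  5  6  7  8  9 10 11 12 13 14
     L  L  L  W  W  W  W  W  W  L  L  L  W  W  W
Position 14 is W, so the first player wins.

First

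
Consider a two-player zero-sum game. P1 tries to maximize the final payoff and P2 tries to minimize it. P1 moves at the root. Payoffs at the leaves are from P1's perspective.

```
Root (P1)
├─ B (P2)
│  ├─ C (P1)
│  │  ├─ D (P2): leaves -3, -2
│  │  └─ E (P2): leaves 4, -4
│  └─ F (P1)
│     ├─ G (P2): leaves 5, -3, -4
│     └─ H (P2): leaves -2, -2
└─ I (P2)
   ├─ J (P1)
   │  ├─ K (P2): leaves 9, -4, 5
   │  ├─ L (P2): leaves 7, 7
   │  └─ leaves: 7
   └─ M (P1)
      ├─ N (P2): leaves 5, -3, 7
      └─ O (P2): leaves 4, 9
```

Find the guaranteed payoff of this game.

D (P2): min(-3, -2) = -3
E (P2): min(4, -4) = -4
C (P1): max(-3, -4) = -3
G (P2): min(5, -3, -4) = -4
H (P2): min(-2, -2) = -2
F (P1): max(-4, -2) = -2
B (P2): min(-3, -2) = -3
K (P2): min(9, -4, 5) = -4
L (P2): min(7, 7) = 7
J (P1): max(-4, 7, 7) = 7
N (P2): min(5, -3, 7) = -3
O (P2): min(4, 9) = 4
M (P1): max(-3, 4) = 4
I (P2): min(7, 4) = 4
Root (P1): max(-3, 4) = 4

4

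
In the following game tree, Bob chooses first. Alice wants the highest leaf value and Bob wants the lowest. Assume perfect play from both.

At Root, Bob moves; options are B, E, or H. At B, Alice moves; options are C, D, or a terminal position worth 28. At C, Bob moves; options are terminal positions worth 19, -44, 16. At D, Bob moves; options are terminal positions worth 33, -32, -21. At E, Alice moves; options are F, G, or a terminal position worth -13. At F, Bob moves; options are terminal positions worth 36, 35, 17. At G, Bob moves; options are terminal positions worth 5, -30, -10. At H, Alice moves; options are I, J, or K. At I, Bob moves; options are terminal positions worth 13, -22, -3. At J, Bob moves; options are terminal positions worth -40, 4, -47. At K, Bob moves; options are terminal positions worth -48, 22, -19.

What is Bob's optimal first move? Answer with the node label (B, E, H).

H

C (Bob): min(19, -44, 16) = -44
D (Bob): min(33, -32, -21) = -32
B (Alice): max(-44, -32, 28) = 28
F (Bob): min(36, 35, 17) = 17
G (Bob): min(5, -30, -10) = -30
E (Alice): max(17, -30, -13) = 17
I (Bob): min(13, -22, -3) = -22
J (Bob): min(-40, 4, -47) = -47
K (Bob): min(-48, 22, -19) = -48
H (Alice): max(-22, -47, -48) = -22
Root (Bob): min(28, 17, -22) = -22
Bob picks the child with the lowest value: H (value -22).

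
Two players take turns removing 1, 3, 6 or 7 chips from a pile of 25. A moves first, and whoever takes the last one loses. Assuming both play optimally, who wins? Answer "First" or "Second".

Second

Compute winning (W) and losing (L) positions by backward induction:
i:   0  1  2  3  4  5  6  7  8  9 10 11 12 13 14 15 16 17 18 19 20 21 22 23 24 25
     W  L  W  L  W  L  W  W  W  W  W  W  W  L  W  L  W  L  W  W  W  W  W  W  W  L
Position 25 is L, so the second player wins.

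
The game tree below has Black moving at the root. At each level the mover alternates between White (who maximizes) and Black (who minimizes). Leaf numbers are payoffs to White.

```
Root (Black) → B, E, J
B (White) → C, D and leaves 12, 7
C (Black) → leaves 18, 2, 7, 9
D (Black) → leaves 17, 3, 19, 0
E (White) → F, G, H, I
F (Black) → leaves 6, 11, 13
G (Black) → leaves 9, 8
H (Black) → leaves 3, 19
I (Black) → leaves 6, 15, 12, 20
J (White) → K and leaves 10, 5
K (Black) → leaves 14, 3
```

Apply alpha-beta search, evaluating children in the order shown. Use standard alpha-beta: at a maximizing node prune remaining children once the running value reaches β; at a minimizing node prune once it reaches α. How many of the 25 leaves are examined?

20

C [α=-∞,β=+∞]: v=2
D [α=2,β=+∞]: v=0
B [α=-∞,β=+∞]: v=12
F [α=-∞,β=12]: v=6
G [α=6,β=12]: v=8
H [α=8,β=12]: v=3 after child 1 ≤ α → α-cutoff, skip 1
I [α=8,β=12]: v=6 after child 1 ≤ α → α-cutoff, skip 3
E [α=-∞,β=12]: v=8
K [α=-∞,β=8]: v=3
J [α=-∞,β=8]: v=10 after child 2 ≥ β → β-cutoff, skip 1
Root [α=-∞,β=+∞]: v=8
Leaves evaluated: 20 of 25.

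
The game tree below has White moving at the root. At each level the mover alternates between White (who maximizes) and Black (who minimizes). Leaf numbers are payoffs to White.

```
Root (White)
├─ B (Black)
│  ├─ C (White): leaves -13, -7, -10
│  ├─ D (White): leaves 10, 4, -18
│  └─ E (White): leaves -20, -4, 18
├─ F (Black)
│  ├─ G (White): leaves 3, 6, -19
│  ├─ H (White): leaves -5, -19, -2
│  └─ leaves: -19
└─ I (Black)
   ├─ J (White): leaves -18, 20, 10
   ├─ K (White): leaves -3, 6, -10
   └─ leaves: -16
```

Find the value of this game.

C (White): max(-13, -7, -10) = -7
D (White): max(10, 4, -18) = 10
E (White): max(-20, -4, 18) = 18
B (Black): min(-7, 10, 18) = -7
G (White): max(3, 6, -19) = 6
H (White): max(-5, -19, -2) = -2
F (Black): min(6, -2, -19) = -19
J (White): max(-18, 20, 10) = 20
K (White): max(-3, 6, -10) = 6
I (Black): min(20, 6, -16) = -16
Root (White): max(-7, -19, -16) = -7

-7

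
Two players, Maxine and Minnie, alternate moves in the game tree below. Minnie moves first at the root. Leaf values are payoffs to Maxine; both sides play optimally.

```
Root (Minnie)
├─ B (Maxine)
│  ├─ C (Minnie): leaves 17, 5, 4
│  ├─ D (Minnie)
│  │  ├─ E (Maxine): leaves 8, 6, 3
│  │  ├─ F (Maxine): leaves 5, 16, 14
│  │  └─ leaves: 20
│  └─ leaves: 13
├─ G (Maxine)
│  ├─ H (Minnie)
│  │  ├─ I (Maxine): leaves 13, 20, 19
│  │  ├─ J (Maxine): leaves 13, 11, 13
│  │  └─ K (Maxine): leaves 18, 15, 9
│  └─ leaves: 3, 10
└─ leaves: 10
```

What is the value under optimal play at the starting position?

10

C (Minnie): min(17, 5, 4) = 4
E (Maxine): max(8, 6, 3) = 8
F (Maxine): max(5, 16, 14) = 16
D (Minnie): min(8, 16, 20) = 8
B (Maxine): max(4, 8, 13) = 13
I (Maxine): max(13, 20, 19) = 20
J (Maxine): max(13, 11, 13) = 13
K (Maxine): max(18, 15, 9) = 18
H (Minnie): min(20, 13, 18) = 13
G (Maxine): max(13, 3, 10) = 13
Root (Minnie): min(13, 13, 10) = 10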